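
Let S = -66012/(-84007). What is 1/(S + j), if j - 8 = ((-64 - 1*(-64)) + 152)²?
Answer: 84007/1941635796 ≈ 4.3266e-5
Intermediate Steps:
S = 66012/84007 (S = -66012*(-1/84007) = 66012/84007 ≈ 0.78579)
j = 23112 (j = 8 + ((-64 - 1*(-64)) + 152)² = 8 + ((-64 + 64) + 152)² = 8 + (0 + 152)² = 8 + 152² = 8 + 23104 = 23112)
1/(S + j) = 1/(66012/84007 + 23112) = 1/(1941635796/84007) = 84007/1941635796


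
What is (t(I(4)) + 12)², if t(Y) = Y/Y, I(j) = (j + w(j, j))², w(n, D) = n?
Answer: 169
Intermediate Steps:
I(j) = 4*j² (I(j) = (j + j)² = (2*j)² = 4*j²)
t(Y) = 1
(t(I(4)) + 12)² = (1 + 12)² = 13² = 169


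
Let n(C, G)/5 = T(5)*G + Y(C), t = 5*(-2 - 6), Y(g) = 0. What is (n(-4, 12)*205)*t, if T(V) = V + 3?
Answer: -3936000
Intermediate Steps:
T(V) = 3 + V
t = -40 (t = 5*(-8) = -40)
n(C, G) = 40*G (n(C, G) = 5*((3 + 5)*G + 0) = 5*(8*G + 0) = 5*(8*G) = 40*G)
(n(-4, 12)*205)*t = ((40*12)*205)*(-40) = (480*205)*(-40) = 98400*(-40) = -3936000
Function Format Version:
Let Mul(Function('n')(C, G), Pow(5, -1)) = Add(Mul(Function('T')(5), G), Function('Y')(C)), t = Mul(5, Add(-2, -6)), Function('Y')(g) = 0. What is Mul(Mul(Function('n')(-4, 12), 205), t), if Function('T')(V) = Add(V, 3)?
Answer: -3936000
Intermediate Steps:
Function('T')(V) = Add(3, V)
t = -40 (t = Mul(5, -8) = -40)
Function('n')(C, G) = Mul(40, G) (Function('n')(C, G) = Mul(5, Add(Mul(Add(3, 5), G), 0)) = Mul(5, Add(Mul(8, G), 0)) = Mul(5, Mul(8, G)) = Mul(40, G))
Mul(Mul(Function('n')(-4, 12), 205), t) = Mul(Mul(Mul(40, 12), 205), -40) = Mul(Mul(480, 205), -40) = Mul(98400, -40) = -3936000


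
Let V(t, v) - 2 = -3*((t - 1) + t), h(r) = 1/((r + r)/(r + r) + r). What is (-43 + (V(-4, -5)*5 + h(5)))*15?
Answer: 3065/2 ≈ 1532.5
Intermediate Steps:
h(r) = 1/(1 + r) (h(r) = 1/((2*r)/((2*r)) + r) = 1/((2*r)*(1/(2*r)) + r) = 1/(1 + r))
V(t, v) = 5 - 6*t (V(t, v) = 2 - 3*((t - 1) + t) = 2 - 3*((-1 + t) + t) = 2 - 3*(-1 + 2*t) = 2 + (3 - 6*t) = 5 - 6*t)
(-43 + (V(-4, -5)*5 + h(5)))*15 = (-43 + ((5 - 6*(-4))*5 + 1/(1 + 5)))*15 = (-43 + ((5 + 24)*5 + 1/6))*15 = (-43 + (29*5 + 1/6))*15 = (-43 + (145 + 1/6))*15 = (-43 + 871/6)*15 = (613/6)*15 = 3065/2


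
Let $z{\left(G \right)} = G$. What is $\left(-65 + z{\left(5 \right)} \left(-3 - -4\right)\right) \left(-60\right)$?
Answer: $3600$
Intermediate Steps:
$\left(-65 + z{\left(5 \right)} \left(-3 - -4\right)\right) \left(-60\right) = \left(-65 + 5 \left(-3 - -4\right)\right) \left(-60\right) = \left(-65 + 5 \left(-3 + 4\right)\right) \left(-60\right) = \left(-65 + 5 \cdot 1\right) \left(-60\right) = \left(-65 + 5\right) \left(-60\right) = \left(-60\right) \left(-60\right) = 3600$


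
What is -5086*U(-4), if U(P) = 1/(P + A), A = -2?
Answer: 2543/3 ≈ 847.67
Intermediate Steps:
U(P) = 1/(-2 + P) (U(P) = 1/(P - 2) = 1/(-2 + P))
-5086*U(-4) = -5086/(-2 - 4) = -5086/(-6) = -5086*(-⅙) = 2543/3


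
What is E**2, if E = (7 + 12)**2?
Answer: 130321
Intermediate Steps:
E = 361 (E = 19**2 = 361)
E**2 = 361**2 = 130321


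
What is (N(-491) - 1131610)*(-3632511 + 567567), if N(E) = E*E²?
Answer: 366268105631664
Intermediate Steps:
N(E) = E³
(N(-491) - 1131610)*(-3632511 + 567567) = ((-491)³ - 1131610)*(-3632511 + 567567) = (-118370771 - 1131610)*(-3064944) = -119502381*(-3064944) = 366268105631664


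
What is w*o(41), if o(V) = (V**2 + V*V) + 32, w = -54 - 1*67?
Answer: -410674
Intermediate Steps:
w = -121 (w = -54 - 67 = -121)
o(V) = 32 + 2*V**2 (o(V) = (V**2 + V**2) + 32 = 2*V**2 + 32 = 32 + 2*V**2)
w*o(41) = -121*(32 + 2*41**2) = -121*(32 + 2*1681) = -121*(32 + 3362) = -121*3394 = -410674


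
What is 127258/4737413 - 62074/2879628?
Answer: 47810783/9010559526 ≈ 0.0053061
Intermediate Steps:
127258/4737413 - 62074/2879628 = 127258*(1/4737413) - 62074*1/2879628 = 127258/4737413 - 41/1902 = 47810783/9010559526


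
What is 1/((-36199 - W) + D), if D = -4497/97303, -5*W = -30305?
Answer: -97303/4112029277 ≈ -2.3663e-5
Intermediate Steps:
W = 6061 (W = -⅕*(-30305) = 6061)
D = -4497/97303 (D = -4497*1/97303 = -4497/97303 ≈ -0.046216)
1/((-36199 - W) + D) = 1/((-36199 - 1*6061) - 4497/97303) = 1/((-36199 - 6061) - 4497/97303) = 1/(-42260 - 4497/97303) = 1/(-4112029277/97303) = -97303/4112029277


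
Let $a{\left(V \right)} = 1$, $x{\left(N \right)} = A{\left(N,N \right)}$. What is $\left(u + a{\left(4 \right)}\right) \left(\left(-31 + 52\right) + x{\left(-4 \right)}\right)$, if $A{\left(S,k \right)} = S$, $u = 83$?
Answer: $1428$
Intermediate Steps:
$x{\left(N \right)} = N$
$\left(u + a{\left(4 \right)}\right) \left(\left(-31 + 52\right) + x{\left(-4 \right)}\right) = \left(83 + 1\right) \left(\left(-31 + 52\right) - 4\right) = 84 \left(21 - 4\right) = 84 \cdot 17 = 1428$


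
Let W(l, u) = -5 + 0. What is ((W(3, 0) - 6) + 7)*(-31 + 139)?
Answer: -432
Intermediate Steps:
W(l, u) = -5
((W(3, 0) - 6) + 7)*(-31 + 139) = ((-5 - 6) + 7)*(-31 + 139) = (-11 + 7)*108 = -4*108 = -432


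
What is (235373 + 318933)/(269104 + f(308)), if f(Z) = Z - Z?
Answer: 277153/134552 ≈ 2.0598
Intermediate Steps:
f(Z) = 0
(235373 + 318933)/(269104 + f(308)) = (235373 + 318933)/(269104 + 0) = 554306/269104 = 554306*(1/269104) = 277153/134552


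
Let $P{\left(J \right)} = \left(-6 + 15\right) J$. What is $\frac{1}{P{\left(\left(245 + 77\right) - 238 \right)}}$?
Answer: $\frac{1}{756} \approx 0.0013228$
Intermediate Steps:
$P{\left(J \right)} = 9 J$
$\frac{1}{P{\left(\left(245 + 77\right) - 238 \right)}} = \frac{1}{9 \left(\left(245 + 77\right) - 238\right)} = \frac{1}{9 \left(322 - 238\right)} = \frac{1}{9 \cdot 84} = \frac{1}{756}$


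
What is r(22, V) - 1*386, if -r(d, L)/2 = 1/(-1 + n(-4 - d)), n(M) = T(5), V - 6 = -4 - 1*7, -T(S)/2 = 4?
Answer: -3472/9 ≈ -385.78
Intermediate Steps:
T(S) = -8 (T(S) = -2*4 = -8)
V = -5 (V = 6 + (-4 - 1*7) = 6 + (-4 - 7) = 6 - 11 = -5)
n(M) = -8
r(d, L) = 2/9 (r(d, L) = -2/(-1 - 8) = -2/(-9) = -2*(-⅑) = 2/9)
r(22, V) - 1*386 = 2/9 - 1*386 = 2/9 - 386 = -3472/9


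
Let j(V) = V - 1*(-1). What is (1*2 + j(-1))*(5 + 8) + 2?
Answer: 28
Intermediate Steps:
j(V) = 1 + V (j(V) = V + 1 = 1 + V)
(1*2 + j(-1))*(5 + 8) + 2 = (1*2 + (1 - 1))*(5 + 8) + 2 = (2 + 0)*13 + 2 = 2*13 + 2 = 26 + 2 = 28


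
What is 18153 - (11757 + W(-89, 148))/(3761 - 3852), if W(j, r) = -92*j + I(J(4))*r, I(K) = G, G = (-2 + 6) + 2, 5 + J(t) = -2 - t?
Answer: 1672756/91 ≈ 18382.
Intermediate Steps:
J(t) = -7 - t (J(t) = -5 + (-2 - t) = -7 - t)
G = 6 (G = 4 + 2 = 6)
I(K) = 6
W(j, r) = -92*j + 6*r
18153 - (11757 + W(-89, 148))/(3761 - 3852) = 18153 - (11757 + (-92*(-89) + 6*148))/(3761 - 3852) = 18153 - (11757 + (8188 + 888))/(-91) = 18153 - (11757 + 9076)*(-1)/91 = 18153 - 20833*(-1)/91 = 18153 - 1*(-20833/91) = 18153 + 20833/91 = 1672756/91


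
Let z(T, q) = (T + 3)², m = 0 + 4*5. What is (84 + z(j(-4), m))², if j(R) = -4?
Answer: 7225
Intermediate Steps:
m = 20 (m = 0 + 20 = 20)
z(T, q) = (3 + T)²
(84 + z(j(-4), m))² = (84 + (3 - 4)²)² = (84 + (-1)²)² = (84 + 1)² = 85² = 7225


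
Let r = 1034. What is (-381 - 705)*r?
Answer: -1122924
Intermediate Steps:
(-381 - 705)*r = (-381 - 705)*1034 = -1086*1034 = -1122924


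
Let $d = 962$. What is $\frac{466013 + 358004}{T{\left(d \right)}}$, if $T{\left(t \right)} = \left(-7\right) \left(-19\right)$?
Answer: $\frac{824017}{133} \approx 6195.6$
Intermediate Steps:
$T{\left(t \right)} = 133$
$\frac{466013 + 358004}{T{\left(d \right)}} = \frac{466013 + 358004}{133} = 824017 \cdot \frac{1}{133} = \frac{824017}{133}$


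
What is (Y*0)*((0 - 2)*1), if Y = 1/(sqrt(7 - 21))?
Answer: 0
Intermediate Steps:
Y = -I*sqrt(14)/14 (Y = 1/(sqrt(-14)) = 1/(I*sqrt(14)) = -I*sqrt(14)/14 ≈ -0.26726*I)
(Y*0)*((0 - 2)*1) = (-I*sqrt(14)/14*0)*((0 - 2)*1) = 0*(-2*1) = 0*(-2) = 0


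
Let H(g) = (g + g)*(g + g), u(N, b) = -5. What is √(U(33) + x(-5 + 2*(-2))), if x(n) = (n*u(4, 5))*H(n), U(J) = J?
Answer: √14613 ≈ 120.88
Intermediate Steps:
H(g) = 4*g² (H(g) = (2*g)*(2*g) = 4*g²)
x(n) = -20*n³ (x(n) = (n*(-5))*(4*n²) = (-5*n)*(4*n²) = -20*n³)
√(U(33) + x(-5 + 2*(-2))) = √(33 - 20*(-5 + 2*(-2))³) = √(33 - 20*(-5 - 4)³) = √(33 - 20*(-9)³) = √(33 - 20*(-729)) = √(33 + 14580) = √14613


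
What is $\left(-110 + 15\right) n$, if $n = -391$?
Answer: $37145$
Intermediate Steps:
$\left(-110 + 15\right) n = \left(-110 + 15\right) \left(-391\right) = \left(-95\right) \left(-391\right) = 37145$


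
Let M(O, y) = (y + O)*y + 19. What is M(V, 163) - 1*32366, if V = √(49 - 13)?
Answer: -4800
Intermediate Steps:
V = 6 (V = √36 = 6)
M(O, y) = 19 + y*(O + y) (M(O, y) = (O + y)*y + 19 = y*(O + y) + 19 = 19 + y*(O + y))
M(V, 163) - 1*32366 = (19 + 163² + 6*163) - 1*32366 = (19 + 26569 + 978) - 32366 = 27566 - 32366 = -4800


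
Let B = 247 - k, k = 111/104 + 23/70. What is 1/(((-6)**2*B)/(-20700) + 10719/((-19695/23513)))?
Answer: -211393000/2705275051699 ≈ -7.8141e-5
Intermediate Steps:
k = 5081/3640 (k = 111*(1/104) + 23*(1/70) = 111/104 + 23/70 = 5081/3640 ≈ 1.3959)
B = 893999/3640 (B = 247 - 1*5081/3640 = 247 - 5081/3640 = 893999/3640 ≈ 245.60)
1/(((-6)**2*B)/(-20700) + 10719/((-19695/23513))) = 1/(((-6)**2*(893999/3640))/(-20700) + 10719/((-19695/23513))) = 1/((36*(893999/3640))*(-1/20700) + 10719/((-19695*1/23513))) = 1/((8045991/910)*(-1/20700) + 10719/(-19695/23513)) = 1/(-893999/2093000 + 10719*(-23513/19695)) = 1/(-893999/2093000 - 84011949/6565) = 1/(-2705275051699/211393000) = -211393000/2705275051699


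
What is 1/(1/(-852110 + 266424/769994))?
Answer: -328059660458/384997 ≈ -8.5211e+5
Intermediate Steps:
1/(1/(-852110 + 266424/769994)) = 1/(1/(-852110 + 266424*(1/769994))) = 1/(1/(-852110 + 133212/384997)) = 1/(1/(-328059660458/384997)) = 1/(-384997/328059660458) = -328059660458/384997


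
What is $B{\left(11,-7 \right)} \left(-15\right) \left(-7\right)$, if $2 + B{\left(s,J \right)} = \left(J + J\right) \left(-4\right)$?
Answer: $5670$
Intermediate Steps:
$B{\left(s,J \right)} = -2 - 8 J$ ($B{\left(s,J \right)} = -2 + \left(J + J\right) \left(-4\right) = -2 + 2 J \left(-4\right) = -2 - 8 J$)
$B{\left(11,-7 \right)} \left(-15\right) \left(-7\right) = \left(-2 - -56\right) \left(-15\right) \left(-7\right) = \left(-2 + 56\right) \left(-15\right) \left(-7\right) = 54 \left(-15\right) \left(-7\right) = \left(-810\right) \left(-7\right) = 5670$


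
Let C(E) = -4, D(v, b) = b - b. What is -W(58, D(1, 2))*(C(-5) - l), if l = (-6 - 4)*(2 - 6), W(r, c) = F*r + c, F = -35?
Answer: -89320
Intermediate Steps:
D(v, b) = 0
W(r, c) = c - 35*r (W(r, c) = -35*r + c = c - 35*r)
l = 40 (l = -10*(-4) = 40)
-W(58, D(1, 2))*(C(-5) - l) = -(0 - 35*58)*(-4 - 1*40) = -(0 - 2030)*(-4 - 40) = -(-2030)*(-44) = -1*89320 = -89320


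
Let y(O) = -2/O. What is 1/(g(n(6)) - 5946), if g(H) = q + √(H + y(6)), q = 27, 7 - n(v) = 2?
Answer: -17757/105103669 - √42/105103669 ≈ -0.00016901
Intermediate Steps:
n(v) = 5 (n(v) = 7 - 1*2 = 7 - 2 = 5)
g(H) = 27 + √(-⅓ + H) (g(H) = 27 + √(H - 2/6) = 27 + √(H - 2*⅙) = 27 + √(H - ⅓) = 27 + √(-⅓ + H))
1/(g(n(6)) - 5946) = 1/((27 + √(-3 + 9*5)/3) - 5946) = 1/((27 + √(-3 + 45)/3) - 5946) = 1/((27 + √42/3) - 5946) = 1/(-5919 + √42/3)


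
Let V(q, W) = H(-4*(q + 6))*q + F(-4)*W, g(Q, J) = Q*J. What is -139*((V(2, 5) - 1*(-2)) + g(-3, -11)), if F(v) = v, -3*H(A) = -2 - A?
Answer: 695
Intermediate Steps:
g(Q, J) = J*Q
H(A) = ⅔ + A/3 (H(A) = -(-2 - A)/3 = ⅔ + A/3)
V(q, W) = -4*W + q*(-22/3 - 4*q/3) (V(q, W) = (⅔ + (-4*(q + 6))/3)*q - 4*W = (⅔ + (-4*(6 + q))/3)*q - 4*W = (⅔ + (-24 - 4*q)/3)*q - 4*W = (⅔ + (-8 - 4*q/3))*q - 4*W = (-22/3 - 4*q/3)*q - 4*W = q*(-22/3 - 4*q/3) - 4*W = -4*W + q*(-22/3 - 4*q/3))
-139*((V(2, 5) - 1*(-2)) + g(-3, -11)) = -139*(((-4*5 - ⅔*2*(11 + 2*2)) - 1*(-2)) - 11*(-3)) = -139*(((-20 - ⅔*2*(11 + 4)) + 2) + 33) = -139*(((-20 - ⅔*2*15) + 2) + 33) = -139*(((-20 - 20) + 2) + 33) = -139*((-40 + 2) + 33) = -139*(-38 + 33) = -139*(-5) = 695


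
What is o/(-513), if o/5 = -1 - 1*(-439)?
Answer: -730/171 ≈ -4.2690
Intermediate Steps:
o = 2190 (o = 5*(-1 - 1*(-439)) = 5*(-1 + 439) = 5*438 = 2190)
o/(-513) = 2190/(-513) = 2190*(-1/513) = -730/171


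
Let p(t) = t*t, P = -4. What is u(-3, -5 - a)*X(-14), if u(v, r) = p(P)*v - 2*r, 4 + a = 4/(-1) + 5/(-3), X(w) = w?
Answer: 2408/3 ≈ 802.67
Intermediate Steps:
a = -29/3 (a = -4 + (4/(-1) + 5/(-3)) = -4 + (4*(-1) + 5*(-1/3)) = -4 + (-4 - 5/3) = -4 - 17/3 = -29/3 ≈ -9.6667)
p(t) = t**2
u(v, r) = -2*r + 16*v (u(v, r) = (-4)**2*v - 2*r = 16*v - 2*r = -2*r + 16*v)
u(-3, -5 - a)*X(-14) = (-2*(-5 - 1*(-29/3)) + 16*(-3))*(-14) = (-2*(-5 + 29/3) - 48)*(-14) = (-2*14/3 - 48)*(-14) = (-28/3 - 48)*(-14) = -172/3*(-14) = 2408/3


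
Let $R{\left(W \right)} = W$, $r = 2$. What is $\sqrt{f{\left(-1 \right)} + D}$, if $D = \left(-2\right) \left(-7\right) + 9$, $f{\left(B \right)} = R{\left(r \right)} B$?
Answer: $\sqrt{21} \approx 4.5826$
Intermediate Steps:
$f{\left(B \right)} = 2 B$
$D = 23$ ($D = 14 + 9 = 23$)
$\sqrt{f{\left(-1 \right)} + D} = \sqrt{2 \left(-1\right) + 23} = \sqrt{-2 + 23} = \sqrt{21}$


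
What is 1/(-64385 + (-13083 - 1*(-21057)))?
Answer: -1/56411 ≈ -1.7727e-5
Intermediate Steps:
1/(-64385 + (-13083 - 1*(-21057))) = 1/(-64385 + (-13083 + 21057)) = 1/(-64385 + 7974) = 1/(-56411) = -1/56411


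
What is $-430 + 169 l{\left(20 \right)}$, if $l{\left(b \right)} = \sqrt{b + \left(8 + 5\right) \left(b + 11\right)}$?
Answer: $-430 + 507 \sqrt{47} \approx 3045.8$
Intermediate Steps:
$l{\left(b \right)} = \sqrt{143 + 14 b}$ ($l{\left(b \right)} = \sqrt{b + 13 \left(11 + b\right)} = \sqrt{b + \left(143 + 13 b\right)} = \sqrt{143 + 14 b}$)
$-430 + 169 l{\left(20 \right)} = -430 + 169 \sqrt{143 + 14 \cdot 20} = -430 + 169 \sqrt{143 + 280} = -430 + 169 \sqrt{423} = -430 + 169 \cdot 3 \sqrt{47} = -430 + 507 \sqrt{47}$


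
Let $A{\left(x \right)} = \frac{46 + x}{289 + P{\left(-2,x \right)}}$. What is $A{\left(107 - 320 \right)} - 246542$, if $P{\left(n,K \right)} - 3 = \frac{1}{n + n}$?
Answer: $- \frac{287715182}{1167} \approx -2.4654 \cdot 10^{5}$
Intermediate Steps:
$P{\left(n,K \right)} = 3 + \frac{1}{2 n}$ ($P{\left(n,K \right)} = 3 + \frac{1}{n + n} = 3 + \frac{1}{2 n}$)
$A{\left(x \right)} = \frac{184}{1167} + \frac{4 x}{1167}$ ($A{\left(x \right)} = \frac{46 + x}{289 + \left(3 + \frac{1}{2 \left(-2\right)}\right)} = \frac{46 + x}{289 + \left(3 + \frac{1}{2} \left(- \frac{1}{2}\right)\right)} = \frac{46 + x}{289 + \left(3 - \frac{1}{4}\right)} = \frac{46 + x}{289 + \frac{11}{4}} = \frac{46 + x}{\frac{1167}{4}} = \left(46 + x\right) \frac{4}{1167} = \frac{184}{1167} + \frac{4 x}{1167}$)
$A{\left(107 - 320 \right)} - 246542 = \left(\frac{184}{1167} + \frac{4 \left(107 - 320\right)}{1167}\right) - 246542 = \left(\frac{184}{1167} + \frac{4}{1167} \left(-213\right)\right) - 246542 = \left(\frac{184}{1167} - \frac{284}{389}\right) - 246542 = - \frac{668}{1167} - 246542 = - \frac{287715182}{1167}$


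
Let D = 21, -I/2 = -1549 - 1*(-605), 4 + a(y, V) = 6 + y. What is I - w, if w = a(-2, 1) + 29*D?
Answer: 1279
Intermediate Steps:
a(y, V) = 2 + y (a(y, V) = -4 + (6 + y) = 2 + y)
I = 1888 (I = -2*(-1549 - 1*(-605)) = -2*(-1549 + 605) = -2*(-944) = 1888)
w = 609 (w = (2 - 2) + 29*21 = 0 + 609 = 609)
I - w = 1888 - 1*609 = 1888 - 609 = 1279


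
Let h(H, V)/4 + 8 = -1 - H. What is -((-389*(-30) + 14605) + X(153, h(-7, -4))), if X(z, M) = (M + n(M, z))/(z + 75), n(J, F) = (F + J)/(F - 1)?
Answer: -303528443/11552 ≈ -26275.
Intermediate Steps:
h(H, V) = -36 - 4*H (h(H, V) = -32 + 4*(-1 - H) = -32 + (-4 - 4*H) = -36 - 4*H)
n(J, F) = (F + J)/(-1 + F)
X(z, M) = (M + (M + z)/(-1 + z))/(75 + z) (X(z, M) = (M + (z + M)/(-1 + z))/(z + 75) = (M + (M + z)/(-1 + z))/(75 + z))
-((-389*(-30) + 14605) + X(153, h(-7, -4))) = -((-389*(-30) + 14605) + 153*(1 + (-36 - 4*(-7)))/(-75 + 153**2 + 74*153)) = -((11670 + 14605) + 153*(1 + (-36 + 28))/(-75 + 23409 + 11322)) = -(26275 + 153*(1 - 8)/34656) = -(26275 + 153*(1/34656)*(-7)) = -(26275 - 357/11552) = -1*303528443/11552 = -303528443/11552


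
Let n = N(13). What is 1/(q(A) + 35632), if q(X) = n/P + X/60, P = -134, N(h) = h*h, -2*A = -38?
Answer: 4020/143236843 ≈ 2.8065e-5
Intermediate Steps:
A = 19 (A = -½*(-38) = 19)
N(h) = h²
n = 169 (n = 13² = 169)
q(X) = -169/134 + X/60 (q(X) = 169/(-134) + X/60 = 169*(-1/134) + X*(1/60) = -169/134 + X/60)
1/(q(A) + 35632) = 1/((-169/134 + (1/60)*19) + 35632) = 1/((-169/134 + 19/60) + 35632) = 1/(-3797/4020 + 35632) = 1/(143236843/4020) = 4020/143236843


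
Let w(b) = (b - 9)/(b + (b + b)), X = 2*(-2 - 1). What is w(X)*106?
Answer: 265/3 ≈ 88.333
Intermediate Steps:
X = -6 (X = 2*(-3) = -6)
w(b) = (-9 + b)/(3*b) (w(b) = (-9 + b)/(b + 2*b) = (-9 + b)/((3*b)) = (-9 + b)*(1/(3*b)) = (-9 + b)/(3*b))
w(X)*106 = ((⅓)*(-9 - 6)/(-6))*106 = ((⅓)*(-⅙)*(-15))*106 = (⅚)*106 = 265/3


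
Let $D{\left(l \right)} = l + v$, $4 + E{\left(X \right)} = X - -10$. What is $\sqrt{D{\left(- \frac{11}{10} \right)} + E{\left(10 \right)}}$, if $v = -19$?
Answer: $\frac{i \sqrt{410}}{10} \approx 2.0248 i$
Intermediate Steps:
$E{\left(X \right)} = 6 + X$ ($E{\left(X \right)} = -4 + \left(X - -10\right) = -4 + \left(X + 10\right) = -4 + \left(10 + X\right) = 6 + X$)
$D{\left(l \right)} = -19 + l$ ($D{\left(l \right)} = l - 19 = -19 + l$)
$\sqrt{D{\left(- \frac{11}{10} \right)} + E{\left(10 \right)}} = \sqrt{\left(-19 - \frac{11}{10}\right) + \left(6 + 10\right)} = \sqrt{\left(-19 - \frac{11}{10}\right) + 16} = \sqrt{- \frac{201}{10} + 16} = \sqrt{- \frac{41}{10}} = \frac{i \sqrt{410}}{10}$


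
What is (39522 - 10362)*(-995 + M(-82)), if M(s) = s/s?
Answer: -28985040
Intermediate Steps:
M(s) = 1
(39522 - 10362)*(-995 + M(-82)) = (39522 - 10362)*(-995 + 1) = 29160*(-994) = -28985040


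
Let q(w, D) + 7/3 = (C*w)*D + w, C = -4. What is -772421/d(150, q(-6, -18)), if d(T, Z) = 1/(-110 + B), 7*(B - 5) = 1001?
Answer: -29351998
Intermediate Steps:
B = 148 (B = 5 + (⅐)*1001 = 5 + 143 = 148)
q(w, D) = -7/3 + w - 4*D*w (q(w, D) = -7/3 + ((-4*w)*D + w) = -7/3 + (-4*D*w + w) = -7/3 + (w - 4*D*w) = -7/3 + w - 4*D*w)
d(T, Z) = 1/38 (d(T, Z) = 1/(-110 + 148) = 1/38)
-772421/d(150, q(-6, -18)) = -772421/1/38 = -772421*38 = -29351998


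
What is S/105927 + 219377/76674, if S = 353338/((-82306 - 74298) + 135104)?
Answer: 671490294302/234703906125 ≈ 2.8610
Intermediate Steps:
S = -176669/10750 (S = 353338/(-156604 + 135104) = 353338/(-21500) = 353338*(-1/21500) = -176669/10750 ≈ -16.434)
S/105927 + 219377/76674 = -176669/10750/105927 + 219377/76674 = -176669/10750*1/105927 + 219377*(1/76674) = -5699/36732750 + 219377/76674 = 671490294302/234703906125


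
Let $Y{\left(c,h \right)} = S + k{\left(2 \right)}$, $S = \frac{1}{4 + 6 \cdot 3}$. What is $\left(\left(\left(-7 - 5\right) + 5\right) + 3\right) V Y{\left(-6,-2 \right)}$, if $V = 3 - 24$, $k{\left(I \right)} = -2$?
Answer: $- \frac{1806}{11} \approx -164.18$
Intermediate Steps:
$S = \frac{1}{22}$ ($S = \frac{1}{4 + 18} = \frac{1}{22} \approx 0.045455$)
$V = -21$ ($V = 3 - 24 = -21$)
$Y{\left(c,h \right)} = - \frac{43}{22}$ ($Y{\left(c,h \right)} = \frac{1}{22} - 2 = - \frac{43}{22}$)
$\left(\left(\left(-7 - 5\right) + 5\right) + 3\right) V Y{\left(-6,-2 \right)} = \left(\left(\left(-7 - 5\right) + 5\right) + 3\right) \left(-21\right) \left(- \frac{43}{22}\right) = \left(\left(-12 + 5\right) + 3\right) \left(-21\right) \left(- \frac{43}{22}\right) = \left(-7 + 3\right) \left(-21\right) \left(- \frac{43}{22}\right) = \left(-4\right) \left(-21\right) \left(- \frac{43}{22}\right) = 84 \left(- \frac{43}{22}\right) = - \frac{1806}{11}$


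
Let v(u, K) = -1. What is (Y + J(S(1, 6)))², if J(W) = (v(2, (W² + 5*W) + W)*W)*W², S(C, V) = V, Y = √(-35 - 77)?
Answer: 46544 - 1728*I*√7 ≈ 46544.0 - 4571.9*I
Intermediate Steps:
Y = 4*I*√7 (Y = √(-112) = 4*I*√7 ≈ 10.583*I)
J(W) = -W³ (J(W) = (-W)*W² = -W³)
(Y + J(S(1, 6)))² = (4*I*√7 - 1*6³)² = (4*I*√7 - 1*216)² = (4*I*√7 - 216)² = (-216 + 4*I*√7)²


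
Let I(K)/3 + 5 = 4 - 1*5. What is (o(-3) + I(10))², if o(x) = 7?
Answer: 121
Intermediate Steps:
I(K) = -18 (I(K) = -15 + 3*(4 - 1*5) = -15 + 3*(4 - 5) = -15 + 3*(-1) = -15 - 3 = -18)
(o(-3) + I(10))² = (7 - 18)² = (-11)² = 121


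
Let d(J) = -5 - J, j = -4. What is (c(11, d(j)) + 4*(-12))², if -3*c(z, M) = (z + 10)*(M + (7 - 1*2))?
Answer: 5776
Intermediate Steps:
c(z, M) = -(5 + M)*(10 + z)/3 (c(z, M) = -(z + 10)*(M + (7 - 1*2))/3 = -(10 + z)*(M + (7 - 2))/3 = -(10 + z)*(M + 5)/3 = -(10 + z)*(5 + M)/3 = -(5 + M)*(10 + z)/3)
(c(11, d(j)) + 4*(-12))² = ((-50/3 - 10*(-5 - 1*(-4))/3 - 5/3*11 - ⅓*(-5 - 1*(-4))*11) + 4*(-12))² = ((-50/3 - 10*(-5 + 4)/3 - 55/3 - ⅓*(-5 + 4)*11) - 48)² = ((-50/3 - 10/3*(-1) - 55/3 - ⅓*(-1)*11) - 48)² = ((-50/3 + 10/3 - 55/3 + 11/3) - 48)² = (-28 - 48)² = (-76)² = 5776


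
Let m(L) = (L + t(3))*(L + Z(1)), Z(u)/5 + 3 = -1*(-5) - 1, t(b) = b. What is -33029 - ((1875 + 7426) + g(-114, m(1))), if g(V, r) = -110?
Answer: -42220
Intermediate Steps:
Z(u) = 5 (Z(u) = -15 + 5*(-1*(-5) - 1) = -15 + 5*(5 - 1) = -15 + 5*4 = -15 + 20 = 5)
m(L) = (3 + L)*(5 + L) (m(L) = (L + 3)*(L + 5) = (3 + L)*(5 + L))
-33029 - ((1875 + 7426) + g(-114, m(1))) = -33029 - ((1875 + 7426) - 110) = -33029 - (9301 - 110) = -33029 - 1*9191 = -33029 - 9191 = -42220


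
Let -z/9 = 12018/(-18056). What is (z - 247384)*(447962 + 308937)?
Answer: -1690404237751229/9028 ≈ -1.8724e+11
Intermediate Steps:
z = 54081/9028 (z = -108162/(-18056) = -108162*(-1)/18056 = -9*(-6009/9028) = 54081/9028 ≈ 5.9904)
(z - 247384)*(447962 + 308937) = (54081/9028 - 247384)*(447962 + 308937) = -2233328671/9028*756899 = -1690404237751229/9028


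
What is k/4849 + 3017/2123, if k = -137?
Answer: 14338582/10294427 ≈ 1.3928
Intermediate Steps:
k/4849 + 3017/2123 = -137/4849 + 3017/2123 = 14338582/10294427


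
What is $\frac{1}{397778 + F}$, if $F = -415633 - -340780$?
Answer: $\frac{1}{322925} \approx 3.0967 \cdot 10^{-6}$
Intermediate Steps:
$F = -74853$ ($F = -415633 + 340780 = -74853$)
$\frac{1}{397778 + F} = \frac{1}{397778 - 74853} = \frac{1}{322925}$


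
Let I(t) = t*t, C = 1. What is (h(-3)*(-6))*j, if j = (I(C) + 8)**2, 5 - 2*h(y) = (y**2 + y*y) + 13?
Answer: 6318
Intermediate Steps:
I(t) = t**2
h(y) = -4 - y**2 (h(y) = 5/2 - ((y**2 + y*y) + 13)/2 = 5/2 - ((y**2 + y**2) + 13)/2 = 5/2 - (2*y**2 + 13)/2 = 5/2 - (13 + 2*y**2)/2 = 5/2 + (-13/2 - y**2) = -4 - y**2)
j = 81 (j = (1**2 + 8)**2 = (1 + 8)**2 = 9**2 = 81)
(h(-3)*(-6))*j = ((-4 - 1*(-3)**2)*(-6))*81 = ((-4 - 1*9)*(-6))*81 = ((-4 - 9)*(-6))*81 = -13*(-6)*81 = 78*81 = 6318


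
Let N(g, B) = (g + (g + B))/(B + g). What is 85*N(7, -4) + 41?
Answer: 973/3 ≈ 324.33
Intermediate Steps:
N(g, B) = (B + 2*g)/(B + g) (N(g, B) = (g + (B + g))/(B + g) = (B + 2*g)/(B + g))
85*N(7, -4) + 41 = 85*((-4 + 2*7)/(-4 + 7)) + 41 = 85*((-4 + 14)/3) + 41 = 85*((⅓)*10) + 41 = 85*(10/3) + 41 = 850/3 + 41 = 973/3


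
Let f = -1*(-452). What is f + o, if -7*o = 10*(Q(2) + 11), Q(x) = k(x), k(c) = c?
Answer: 3034/7 ≈ 433.43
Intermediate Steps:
Q(x) = x
f = 452
o = -130/7 (o = -10*(2 + 11)/7 = -10*13/7 = -⅐*130 = -130/7 ≈ -18.571)
f + o = 452 - 130/7 = 3034/7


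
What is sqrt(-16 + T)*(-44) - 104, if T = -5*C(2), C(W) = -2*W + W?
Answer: -104 - 44*I*sqrt(6) ≈ -104.0 - 107.78*I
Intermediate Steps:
C(W) = -W
T = 10 (T = -(-5)*2 = -5*(-2) = 10)
sqrt(-16 + T)*(-44) - 104 = sqrt(-16 + 10)*(-44) - 104 = sqrt(-6)*(-44) - 104 = (I*sqrt(6))*(-44) - 104 = -44*I*sqrt(6) - 104 = -104 - 44*I*sqrt(6)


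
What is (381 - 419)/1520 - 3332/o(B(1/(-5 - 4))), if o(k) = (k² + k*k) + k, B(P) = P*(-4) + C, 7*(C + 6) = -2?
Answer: -33077249/619160 ≈ -53.423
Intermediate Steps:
C = -44/7 (C = -6 + (⅐)*(-2) = -6 - 2/7 = -44/7 ≈ -6.2857)
B(P) = -44/7 - 4*P (B(P) = P*(-4) - 44/7 = -4*P - 44/7 = -44/7 - 4*P)
o(k) = k + 2*k² (o(k) = (k² + k²) + k = 2*k² + k = k + 2*k²)
(381 - 419)/1520 - 3332/o(B(1/(-5 - 4))) = (381 - 419)/1520 - 3332*1/((1 + 2*(-44/7 - 4/(-5 - 4)))*(-44/7 - 4/(-5 - 4))) = -38*1/1520 - 3332*1/((1 + 2*(-44/7 - 4/(-9)))*(-44/7 - 4/(-9))) = -1/40 - 3332*1/((1 + 2*(-44/7 - 4*(-⅑)))*(-44/7 - 4*(-⅑))) = -1/40 - 3332*1/((1 + 2*(-44/7 + 4/9))*(-44/7 + 4/9)) = -1/40 - 3332*(-63/(368*(1 + 2*(-368/63)))) = -1/40 - 3332*(-63/(368*(1 - 736/63))) = -1/40 - 3332/((-368/63*(-673/63))) = -1/40 - 3332/247664/3969 = -1/40 - 3332*3969/247664 = -1/40 - 3306177/61916 = -33077249/619160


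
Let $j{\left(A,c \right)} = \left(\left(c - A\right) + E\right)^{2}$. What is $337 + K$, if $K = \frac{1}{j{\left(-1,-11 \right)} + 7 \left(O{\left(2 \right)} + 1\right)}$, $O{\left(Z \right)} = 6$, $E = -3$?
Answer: $\frac{73467}{218} \approx 337.0$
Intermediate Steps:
$j{\left(A,c \right)} = \left(-3 + c - A\right)^{2}$ ($j{\left(A,c \right)} = \left(\left(c - A\right) - 3\right)^{2} = \left(-3 + c - A\right)^{2}$)
$K = \frac{1}{218}$ ($K = \frac{1}{\left(3 - 1 - -11\right)^{2} + 7 \left(6 + 1\right)} = \frac{1}{\left(3 - 1 + 11\right)^{2} + 7 \cdot 7} = \frac{1}{13^{2} + 49} = \frac{1}{169 + 49} = \frac{1}{218} \approx 0.0045872$)
$337 + K = 337 + \frac{1}{218} = \frac{73467}{218}$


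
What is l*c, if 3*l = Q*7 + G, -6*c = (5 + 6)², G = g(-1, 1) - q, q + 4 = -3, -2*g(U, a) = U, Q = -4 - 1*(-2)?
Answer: 1573/36 ≈ 43.694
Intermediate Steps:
Q = -2 (Q = -4 + 2 = -2)
g(U, a) = -U/2
q = -7 (q = -4 - 3 = -7)
G = 15/2 (G = -½*(-1) - 1*(-7) = ½ + 7 = 15/2 ≈ 7.5000)
c = -121/6 (c = -(5 + 6)²/6 = -⅙*11² = -⅙*121 = -121/6 ≈ -20.167)
l = -13/6 (l = (-2*7 + 15/2)/3 = (-14 + 15/2)/3 = (⅓)*(-13/2) = -13/6 ≈ -2.1667)
l*c = -13/6*(-121/6) = 1573/36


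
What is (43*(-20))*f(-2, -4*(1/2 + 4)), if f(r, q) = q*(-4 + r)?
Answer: -92880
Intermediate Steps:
(43*(-20))*f(-2, -4*(1/2 + 4)) = (43*(-20))*((-4*(1/2 + 4))*(-4 - 2)) = -860*(-4*(½ + 4))*(-6) = -860*(-4*9/2)*(-6) = -(-15480)*(-6) = -860*108 = -92880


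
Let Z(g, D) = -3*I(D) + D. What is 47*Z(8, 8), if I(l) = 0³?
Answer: 376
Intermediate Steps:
I(l) = 0
Z(g, D) = D (Z(g, D) = -3*0 + D = 0 + D = D)
47*Z(8, 8) = 47*8 = 376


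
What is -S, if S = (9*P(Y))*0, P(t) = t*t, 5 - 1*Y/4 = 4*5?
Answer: 0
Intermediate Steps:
Y = -60 (Y = 20 - 16*5 = 20 - 4*20 = 20 - 80 = -60)
P(t) = t²
S = 0 (S = (9*(-60)²)*0 = (9*3600)*0 = 32400*0 = 0)
-S = -1*0 = 0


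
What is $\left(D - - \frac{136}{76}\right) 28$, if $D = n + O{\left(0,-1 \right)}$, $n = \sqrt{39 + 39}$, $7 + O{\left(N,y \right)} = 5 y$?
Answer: $- \frac{5432}{19} + 28 \sqrt{78} \approx -38.605$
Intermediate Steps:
$O{\left(N,y \right)} = -7 + 5 y$
$n = \sqrt{78} \approx 8.8318$
$D = -12 + \sqrt{78}$ ($D = \sqrt{78} + \left(-7 + 5 \left(-1\right)\right) = \sqrt{78} - 12 = -12 + \sqrt{78} \approx -3.1682$)
$\left(D - - \frac{136}{76}\right) 28 = \left(\left(-12 + \sqrt{78}\right) - - \frac{136}{76}\right) 28 = \left(\left(-12 + \sqrt{78}\right) - \left(-136\right) \frac{1}{76}\right) 28 = \left(\left(-12 + \sqrt{78}\right) - - \frac{34}{19}\right) 28 = \left(\left(-12 + \sqrt{78}\right) + \frac{34}{19}\right) 28 = \left(- \frac{194}{19} + \sqrt{78}\right) 28 = - \frac{5432}{19} + 28 \sqrt{78}$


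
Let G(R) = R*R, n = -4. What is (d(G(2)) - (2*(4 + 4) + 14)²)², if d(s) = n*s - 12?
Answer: 861184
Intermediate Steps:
G(R) = R²
d(s) = -12 - 4*s (d(s) = -4*s - 12 = -12 - 4*s)
(d(G(2)) - (2*(4 + 4) + 14)²)² = ((-12 - 4*2²) - (2*(4 + 4) + 14)²)² = ((-12 - 4*4) - (2*8 + 14)²)² = ((-12 - 16) - (16 + 14)²)² = (-28 - 1*30²)² = (-28 - 1*900)² = (-28 - 900)² = (-928)² = 861184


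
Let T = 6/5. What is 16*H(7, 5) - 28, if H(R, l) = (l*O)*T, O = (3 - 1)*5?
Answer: 932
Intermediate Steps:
T = 6/5 (T = 6*(1/5) = 6/5 ≈ 1.2000)
O = 10 (O = 2*5 = 10)
H(R, l) = 12*l (H(R, l) = (l*10)*(6/5) = (10*l)*(6/5) = 12*l)
16*H(7, 5) - 28 = 16*(12*5) - 28 = 16*60 - 28 = 960 - 28 = 932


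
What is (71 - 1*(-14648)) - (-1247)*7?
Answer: 23448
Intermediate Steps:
(71 - 1*(-14648)) - (-1247)*7 = (71 + 14648) - 1*(-8729) = 14719 + 8729 = 23448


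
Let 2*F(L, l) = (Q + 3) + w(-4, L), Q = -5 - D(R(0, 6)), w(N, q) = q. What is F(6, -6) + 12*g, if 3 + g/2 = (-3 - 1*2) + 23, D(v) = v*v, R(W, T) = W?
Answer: 362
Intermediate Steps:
D(v) = v²
Q = -5 (Q = -5 - 1*0² = -5 - 1*0 = -5 + 0 = -5)
F(L, l) = -1 + L/2 (F(L, l) = ((-5 + 3) + L)/2 = (-2 + L)/2 = -1 + L/2)
g = 30 (g = -6 + 2*((-3 - 1*2) + 23) = -6 + 2*((-3 - 2) + 23) = -6 + 2*(-5 + 23) = -6 + 2*18 = -6 + 36 = 30)
F(6, -6) + 12*g = (-1 + (½)*6) + 12*30 = (-1 + 3) + 360 = 2 + 360 = 362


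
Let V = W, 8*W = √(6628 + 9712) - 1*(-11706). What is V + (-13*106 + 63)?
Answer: 593/4 + √4085/4 ≈ 164.23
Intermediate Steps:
W = 5853/4 + √4085/4 (W = (√(6628 + 9712) - 1*(-11706))/8 = (√16340 + 11706)/8 = (2*√4085 + 11706)/8 = (11706 + 2*√4085)/8 = 5853/4 + √4085/4 ≈ 1479.2)
V = 5853/4 + √4085/4 ≈ 1479.2
V + (-13*106 + 63) = (5853/4 + √4085/4) + (-13*106 + 63) = (5853/4 + √4085/4) + (-1378 + 63) = (5853/4 + √4085/4) - 1315 = 593/4 + √4085/4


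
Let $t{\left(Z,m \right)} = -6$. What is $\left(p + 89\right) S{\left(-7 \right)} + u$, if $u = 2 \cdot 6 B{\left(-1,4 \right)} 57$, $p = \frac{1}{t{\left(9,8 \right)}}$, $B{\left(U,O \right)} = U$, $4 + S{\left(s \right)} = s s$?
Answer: $\frac{6627}{2} \approx 3313.5$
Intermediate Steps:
$S{\left(s \right)} = -4 + s^{2}$ ($S{\left(s \right)} = -4 + s s = -4 + s^{2}$)
$p = - \frac{1}{6}$ ($p = \frac{1}{-6} = - \frac{1}{6} \approx -0.16667$)
$u = -684$ ($u = 2 \cdot 6 \left(-1\right) 57 = 12 \left(-1\right) 57 = \left(-12\right) 57 = -684$)
$\left(p + 89\right) S{\left(-7 \right)} + u = \left(- \frac{1}{6} + 89\right) \left(-4 + \left(-7\right)^{2}\right) - 684 = \frac{533 \left(-4 + 49\right)}{6} - 684 = \frac{533}{6} \cdot 45 - 684 = \frac{7995}{2} - 684 = \frac{6627}{2}$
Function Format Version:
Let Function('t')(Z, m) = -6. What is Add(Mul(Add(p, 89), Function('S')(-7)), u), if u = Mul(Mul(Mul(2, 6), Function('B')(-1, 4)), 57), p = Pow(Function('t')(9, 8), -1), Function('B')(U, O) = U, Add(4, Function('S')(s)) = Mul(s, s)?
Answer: Rational(6627, 2) ≈ 3313.5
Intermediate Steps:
Function('S')(s) = Add(-4, Pow(s, 2)) (Function('S')(s) = Add(-4, Mul(s, s)) = Add(-4, Pow(s, 2)))
p = Rational(-1, 6) (p = Pow(-6, -1) = Rational(-1, 6) ≈ -0.16667)
u = -684 (u = Mul(Mul(Mul(2, 6), -1), 57) = Mul(Mul(12, -1), 57) = Mul(-12, 57) = -684)
Add(Mul(Add(p, 89), Function('S')(-7)), u) = Add(Mul(Add(Rational(-1, 6), 89), Add(-4, Pow(-7, 2))), -684) = Add(Mul(Rational(533, 6), Add(-4, 49)), -684) = Add(Mul(Rational(533, 6), 45), -684) = Add(Rational(7995, 2), -684) = Rational(6627, 2)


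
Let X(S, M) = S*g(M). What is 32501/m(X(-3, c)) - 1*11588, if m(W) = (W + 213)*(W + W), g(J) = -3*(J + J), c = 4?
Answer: -475539019/41040 ≈ -11587.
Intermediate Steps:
g(J) = -6*J
X(S, M) = -6*M*S (X(S, M) = S*(-6*M) = -6*M*S)
m(W) = 2*W*(213 + W) (m(W) = (213 + W)*(2*W) = 2*W*(213 + W))
32501/m(X(-3, c)) - 1*11588 = 32501/((2*(-6*4*(-3))*(213 - 6*4*(-3)))) - 1*11588 = 32501/((2*72*(213 + 72))) - 11588 = 32501/((2*72*285)) - 11588 = 32501/41040 - 11588 = -475539019/41040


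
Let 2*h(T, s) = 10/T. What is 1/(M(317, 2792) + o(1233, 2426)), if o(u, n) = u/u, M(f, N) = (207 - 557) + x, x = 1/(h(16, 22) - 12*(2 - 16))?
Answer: -2693/939841 ≈ -0.0028654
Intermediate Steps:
h(T, s) = 5/T (h(T, s) = (10/T)/2 = 5/T)
x = 16/2693 (x = 1/(5/16 - 12*(2 - 16)) = 1/(5*(1/16) - 12*(-14)) = 1/(5/16 + 168) = 1/(2693/16) = 16/2693 ≈ 0.0059413)
M(f, N) = -942534/2693 (M(f, N) = (207 - 557) + 16/2693 = -350 + 16/2693 = -942534/2693)
o(u, n) = 1
1/(M(317, 2792) + o(1233, 2426)) = 1/(-942534/2693 + 1) = 1/(-939841/2693) = -2693/939841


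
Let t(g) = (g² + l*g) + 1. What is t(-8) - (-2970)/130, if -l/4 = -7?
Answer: -1770/13 ≈ -136.15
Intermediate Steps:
l = 28 (l = -4*(-7) = 28)
t(g) = 1 + g² + 28*g (t(g) = (g² + 28*g) + 1 = 1 + g² + 28*g)
t(-8) - (-2970)/130 = (1 + (-8)² + 28*(-8)) - (-2970)/130 = (1 + 64 - 224) - (-2970)/130 = -159 - 99*(-3/13) = -159 + 297/13 = -1770/13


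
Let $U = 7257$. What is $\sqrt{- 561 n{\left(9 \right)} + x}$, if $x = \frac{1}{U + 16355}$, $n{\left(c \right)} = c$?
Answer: $\frac{i \sqrt{703737874261}}{11806} \approx 71.056 i$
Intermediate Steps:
$x = \frac{1}{23612}$ ($x = \frac{1}{7257 + 16355} = \frac{1}{23612} \approx 4.2351 \cdot 10^{-5}$)
$\sqrt{- 561 n{\left(9 \right)} + x} = \sqrt{\left(-561\right) 9 + \frac{1}{23612}} = \sqrt{-5049 + \frac{1}{23612}} = \sqrt{- \frac{119216987}{23612}} = \frac{i \sqrt{703737874261}}{11806}$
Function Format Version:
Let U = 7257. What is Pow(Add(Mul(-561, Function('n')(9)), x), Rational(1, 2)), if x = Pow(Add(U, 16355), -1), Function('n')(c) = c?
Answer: Mul(Rational(1, 11806), I, Pow(703737874261, Rational(1, 2))) ≈ Mul(71.056, I)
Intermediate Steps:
x = Rational(1, 23612) (x = Pow(Add(7257, 16355), -1) = Pow(23612, -1) = Rational(1, 23612) ≈ 4.2351e-5)
Pow(Add(Mul(-561, Function('n')(9)), x), Rational(1, 2)) = Pow(Add(Mul(-561, 9), Rational(1, 23612)), Rational(1, 2)) = Pow(Add(-5049, Rational(1, 23612)), Rational(1, 2)) = Pow(Rational(-119216987, 23612), Rational(1, 2)) = Mul(Rational(1, 11806), I, Pow(703737874261, Rational(1, 2)))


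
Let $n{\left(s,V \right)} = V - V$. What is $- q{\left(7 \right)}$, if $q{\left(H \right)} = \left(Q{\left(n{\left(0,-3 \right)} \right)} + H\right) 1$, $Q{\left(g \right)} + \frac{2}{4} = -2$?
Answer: $- \frac{9}{2} \approx -4.5$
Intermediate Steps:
$n{\left(s,V \right)} = 0$
$Q{\left(g \right)} = - \frac{5}{2}$ ($Q{\left(g \right)} = - \frac{1}{2} - 2 = - \frac{5}{2}$)
$q{\left(H \right)} = - \frac{5}{2} + H$ ($q{\left(H \right)} = \left(- \frac{5}{2} + H\right) 1 = - \frac{5}{2} + H$)
$- q{\left(7 \right)} = - (- \frac{5}{2} + 7) = \left(-1\right) \frac{9}{2} = - \frac{9}{2}$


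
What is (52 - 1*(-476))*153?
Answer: 80784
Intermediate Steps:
(52 - 1*(-476))*153 = (52 + 476)*153 = 528*153 = 80784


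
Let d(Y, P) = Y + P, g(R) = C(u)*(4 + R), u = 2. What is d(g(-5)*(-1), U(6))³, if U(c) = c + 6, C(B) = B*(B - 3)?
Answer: 1000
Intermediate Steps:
C(B) = B*(-3 + B)
g(R) = -8 - 2*R (g(R) = (2*(-3 + 2))*(4 + R) = (2*(-1))*(4 + R) = -2*(4 + R) = -8 - 2*R)
U(c) = 6 + c
d(Y, P) = P + Y
d(g(-5)*(-1), U(6))³ = ((6 + 6) + (-8 - 2*(-5))*(-1))³ = (12 + (-8 + 10)*(-1))³ = (12 + 2*(-1))³ = (12 - 2)³ = 10³ = 1000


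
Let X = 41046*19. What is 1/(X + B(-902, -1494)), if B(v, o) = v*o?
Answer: 1/2127462 ≈ 4.7004e-7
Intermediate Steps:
B(v, o) = o*v
X = 779874
1/(X + B(-902, -1494)) = 1/(779874 - 1494*(-902)) = 1/(779874 + 1347588) = 1/2127462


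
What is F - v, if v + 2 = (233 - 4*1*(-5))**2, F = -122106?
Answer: -186113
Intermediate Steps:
v = 64007 (v = -2 + (233 - 4*1*(-5))**2 = -2 + (233 - 4*(-5))**2 = -2 + (233 + 20)**2 = -2 + 253**2 = -2 + 64009 = 64007)
F - v = -122106 - 1*64007 = -122106 - 64007 = -186113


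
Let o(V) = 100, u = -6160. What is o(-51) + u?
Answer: -6060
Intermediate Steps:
o(-51) + u = 100 - 6160 = -6060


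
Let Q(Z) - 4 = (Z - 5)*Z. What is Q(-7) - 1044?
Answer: -956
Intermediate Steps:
Q(Z) = 4 + Z*(-5 + Z) (Q(Z) = 4 + (Z - 5)*Z = 4 + (-5 + Z)*Z = 4 + Z*(-5 + Z))
Q(-7) - 1044 = (4 + (-7)² - 5*(-7)) - 1044 = (4 + 49 + 35) - 1044 = 88 - 1044 = -956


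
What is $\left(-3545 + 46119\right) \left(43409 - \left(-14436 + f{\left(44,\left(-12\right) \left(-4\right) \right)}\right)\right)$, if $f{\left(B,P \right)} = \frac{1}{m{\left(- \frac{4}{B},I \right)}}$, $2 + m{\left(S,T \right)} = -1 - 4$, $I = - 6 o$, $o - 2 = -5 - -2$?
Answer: $2462699112$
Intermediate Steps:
$o = -1$ ($o = 2 - 3 = -1$)
$I = 6$ ($I = \left(-6\right) \left(-1\right) = 6$)
$m{\left(S,T \right)} = -7$ ($m{\left(S,T \right)} = -2 - 5 = -7$)
$f{\left(B,P \right)} = - \frac{1}{7}$ ($f{\left(B,P \right)} = \frac{1}{-7} = - \frac{1}{7}$)
$\left(-3545 + 46119\right) \left(43409 - \left(-14436 + f{\left(44,\left(-12\right) \left(-4\right) \right)}\right)\right) = \left(-3545 + 46119\right) \left(43409 + \left(14436 - - \frac{1}{7}\right)\right) = 42574 \left(43409 + \left(14436 + \frac{1}{7}\right)\right) = 42574 \left(43409 + \frac{101053}{7}\right) = 42574 \cdot \frac{404916}{7} = 2462699112$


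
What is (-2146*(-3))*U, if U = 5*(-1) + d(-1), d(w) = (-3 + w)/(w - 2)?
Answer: -23606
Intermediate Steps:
d(w) = (-3 + w)/(-2 + w)
U = -11/3 (U = 5*(-1) + (-3 - 1)/(-2 - 1) = -5 - 4/(-3) = -5 - 1/3*(-4) = -5 + 4/3 = -11/3 ≈ -3.6667)
(-2146*(-3))*U = -2146*(-3)*(-11/3) = 6438*(-11/3) = -23606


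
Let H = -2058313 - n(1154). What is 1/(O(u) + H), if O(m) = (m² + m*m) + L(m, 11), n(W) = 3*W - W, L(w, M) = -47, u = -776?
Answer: -1/856316 ≈ -1.1678e-6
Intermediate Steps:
n(W) = 2*W
H = -2060621 (H = -2058313 - 2*1154 = -2058313 - 1*2308 = -2058313 - 2308 = -2060621)
O(m) = -47 + 2*m² (O(m) = (m² + m*m) - 47 = (m² + m²) - 47 = 2*m² - 47 = -47 + 2*m²)
1/(O(u) + H) = 1/((-47 + 2*(-776)²) - 2060621) = 1/((-47 + 2*602176) - 2060621) = 1/((-47 + 1204352) - 2060621) = 1/(1204305 - 2060621) = 1/(-856316) = -1/856316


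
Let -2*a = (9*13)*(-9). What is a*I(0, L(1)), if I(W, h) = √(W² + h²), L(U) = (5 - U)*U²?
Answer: 2106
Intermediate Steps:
L(U) = U²*(5 - U)
a = 1053/2 (a = -9*13*(-9)/2 = -117*(-9)/2 = -½*(-1053) = 1053/2 ≈ 526.50)
a*I(0, L(1)) = 1053*√(0² + (1²*(5 - 1*1))²)/2 = 1053*√(0 + (1*(5 - 1))²)/2 = 1053*√(0 + (1*4)²)/2 = 1053*√(0 + 4²)/2 = 1053*√(0 + 16)/2 = 1053*√16/2 = (1053/2)*4 = 2106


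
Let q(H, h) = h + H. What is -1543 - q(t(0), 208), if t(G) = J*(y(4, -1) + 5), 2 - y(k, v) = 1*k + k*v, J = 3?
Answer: -1772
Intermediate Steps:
y(k, v) = 2 - k - k*v (y(k, v) = 2 - (1*k + k*v) = 2 - (k + k*v) = 2 + (-k - k*v) = 2 - k - k*v)
t(G) = 21 (t(G) = 3*((2 - 1*4 - 1*4*(-1)) + 5) = 3*((2 - 4 + 4) + 5) = 3*(2 + 5) = 3*7 = 21)
q(H, h) = H + h
-1543 - q(t(0), 208) = -1543 - (21 + 208) = -1543 - 1*229 = -1543 - 229 = -1772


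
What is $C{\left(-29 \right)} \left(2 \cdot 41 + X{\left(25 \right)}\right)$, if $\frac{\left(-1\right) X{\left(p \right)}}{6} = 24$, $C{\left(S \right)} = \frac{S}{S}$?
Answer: $-62$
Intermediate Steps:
$C{\left(S \right)} = 1$
$X{\left(p \right)} = -144$ ($X{\left(p \right)} = \left(-6\right) 24 = -144$)
$C{\left(-29 \right)} \left(2 \cdot 41 + X{\left(25 \right)}\right) = 1 \left(2 \cdot 41 - 144\right) = 1 \left(82 - 144\right) = 1 \left(-62\right) = -62$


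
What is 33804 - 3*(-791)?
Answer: 36177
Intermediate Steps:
33804 - 3*(-791) = 33804 + 2373 = 36177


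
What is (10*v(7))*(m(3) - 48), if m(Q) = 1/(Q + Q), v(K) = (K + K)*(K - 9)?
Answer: 40180/3 ≈ 13393.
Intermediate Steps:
v(K) = 2*K*(-9 + K) (v(K) = (2*K)*(-9 + K) = 2*K*(-9 + K))
m(Q) = 1/(2*Q)
(10*v(7))*(m(3) - 48) = (10*(2*7*(-9 + 7)))*((1/2)/3 - 48) = (10*(2*7*(-2)))*((1/2)*(1/3) - 48) = (10*(-28))*(1/6 - 48) = -280*(-287/6) = 40180/3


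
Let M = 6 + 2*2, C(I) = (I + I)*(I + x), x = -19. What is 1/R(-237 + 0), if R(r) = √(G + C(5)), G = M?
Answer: -I*√130/130 ≈ -0.087706*I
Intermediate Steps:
C(I) = 2*I*(-19 + I) (C(I) = (I + I)*(I - 19) = (2*I)*(-19 + I) = 2*I*(-19 + I))
M = 10 (M = 6 + 4 = 10)
G = 10
R(r) = I*√130 (R(r) = √(10 + 2*5*(-19 + 5)) = √(10 + 2*5*(-14)) = √(10 - 140) = √(-130) = I*√130)
1/R(-237 + 0) = 1/(I*√130) = -I*√130/130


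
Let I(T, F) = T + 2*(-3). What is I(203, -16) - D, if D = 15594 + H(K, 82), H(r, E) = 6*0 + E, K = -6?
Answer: -15479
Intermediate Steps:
I(T, F) = -6 + T (I(T, F) = T - 6 = -6 + T)
H(r, E) = E (H(r, E) = 0 + E = E)
D = 15676 (D = 15594 + 82 = 15676)
I(203, -16) - D = (-6 + 203) - 1*15676 = 197 - 15676 = -15479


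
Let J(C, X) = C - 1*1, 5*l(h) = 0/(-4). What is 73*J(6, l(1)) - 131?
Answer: 234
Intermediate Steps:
l(h) = 0 (l(h) = (0/(-4))/5 = (0*(-¼))/5 = (⅕)*0 = 0)
J(C, X) = -1 + C (J(C, X) = C - 1 = -1 + C)
73*J(6, l(1)) - 131 = 73*(-1 + 6) - 131 = 73*5 - 131 = 365 - 131 = 234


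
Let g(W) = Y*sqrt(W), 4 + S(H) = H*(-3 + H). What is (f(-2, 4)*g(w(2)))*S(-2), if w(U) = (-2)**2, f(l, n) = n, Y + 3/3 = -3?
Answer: -192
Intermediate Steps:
Y = -4 (Y = -1 - 3 = -4)
w(U) = 4
S(H) = -4 + H*(-3 + H)
g(W) = -4*sqrt(W)
(f(-2, 4)*g(w(2)))*S(-2) = (4*(-4*sqrt(4)))*(-4 + (-2)**2 - 3*(-2)) = (4*(-4*2))*(-4 + 4 + 6) = (4*(-8))*6 = -32*6 = -192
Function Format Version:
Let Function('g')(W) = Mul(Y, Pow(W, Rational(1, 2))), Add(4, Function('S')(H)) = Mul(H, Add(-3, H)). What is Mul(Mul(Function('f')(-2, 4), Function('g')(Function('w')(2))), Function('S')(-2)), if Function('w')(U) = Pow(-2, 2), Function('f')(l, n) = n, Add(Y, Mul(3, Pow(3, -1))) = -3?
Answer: -192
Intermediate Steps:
Y = -4 (Y = Add(-1, -3) = -4)
Function('w')(U) = 4
Function('S')(H) = Add(-4, Mul(H, Add(-3, H)))
Function('g')(W) = Mul(-4, Pow(W, Rational(1, 2)))
Mul(Mul(Function('f')(-2, 4), Function('g')(Function('w')(2))), Function('S')(-2)) = Mul(Mul(4, Mul(-4, Pow(4, Rational(1, 2)))), Add(-4, Pow(-2, 2), Mul(-3, -2))) = Mul(Mul(4, Mul(-4, 2)), Add(-4, 4, 6)) = Mul(Mul(4, -8), 6) = Mul(-32, 6) = -192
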